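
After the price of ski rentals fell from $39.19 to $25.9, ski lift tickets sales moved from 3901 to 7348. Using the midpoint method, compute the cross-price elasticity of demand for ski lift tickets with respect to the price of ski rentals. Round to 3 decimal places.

-1.501

%ΔQ_x = (7348 − 3901)/[(3901+7348)/2] = 3447/5624.5 ≈ 0.6129.
%ΔP_y = (25.9 − 39.19)/[(39.19+25.9)/2] ≈ -0.4084.
E_xy = 0.6129/-0.4084 ≈ -1.501.
E_xy < 0, so ski lift tickets and ski rentals are complements.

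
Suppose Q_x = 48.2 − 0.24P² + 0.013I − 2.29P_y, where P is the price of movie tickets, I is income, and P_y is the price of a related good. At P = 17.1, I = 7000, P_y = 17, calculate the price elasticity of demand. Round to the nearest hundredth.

Evaluating quantity at (P, I, P_y) gives Q_x = 48.2 − 0.24(17.1)² + 0.013(7000) − 2.29(17) = 48.2 − 70.1784 + 91 − 38.93 = 30.0916.
∂Q_x/∂P = −2·0.24·P = -8.208, so E_p = -8.208·(17.1/30.0916) ≈ -4.66.
|E_p| > 1: demand is elastic.

-4.66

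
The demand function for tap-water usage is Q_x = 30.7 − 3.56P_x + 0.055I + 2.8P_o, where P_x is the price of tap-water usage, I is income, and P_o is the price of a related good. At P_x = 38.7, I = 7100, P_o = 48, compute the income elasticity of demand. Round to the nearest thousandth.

0.935

First evaluate Q_x: 30.7 − 3.56(38.7) + 0.055(7100) + 2.8(48) = 30.7 − 137.772 + 390.5 + 134.4 = 417.828.
∂Q_x/∂I = +0.055, so E_I = 0.055·(7100/417.828) ≈ 0.935.
E_I ∈ (0,1): normal good (necessity).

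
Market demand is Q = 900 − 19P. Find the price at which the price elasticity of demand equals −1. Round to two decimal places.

23.68

For linear demand Q = a − bP, E = −bP/(a − bP). |E| = 1 ⇒ bP = a − bP ⇒ P = a/(2b).
P = 900/(2·19) ≈ 23.68.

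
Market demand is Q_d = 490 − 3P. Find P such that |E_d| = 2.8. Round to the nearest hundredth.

120.35

Set −bP/(a − bP) = −2.8 ⇒ bP = 2.8(a − bP) ⇒ bP(1+2.8) = 2.8·a.
P = 2.8·490/(3·3.8) ≈ 120.35.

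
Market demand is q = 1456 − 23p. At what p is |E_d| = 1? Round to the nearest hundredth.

31.65

For linear demand q = a − bp, E = −bp/(a − bp). |E| = 1 ⇒ bp = a − bp ⇒ p = a/(2b).
p = 1456/(2·23) ≈ 31.65.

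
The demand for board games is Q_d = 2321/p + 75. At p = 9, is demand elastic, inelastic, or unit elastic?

At p = 9, Q_d = 332.8889.
dQ_d/dp = −2321/p² = −28.6543.
Point elasticity E = (dQ_d/dp)·(p/Q_d) = -28.6543 × 9/332.8889 ≈ -0.775.
|E| ≈ 0.775 < 1, so demand is inelastic.

inelastic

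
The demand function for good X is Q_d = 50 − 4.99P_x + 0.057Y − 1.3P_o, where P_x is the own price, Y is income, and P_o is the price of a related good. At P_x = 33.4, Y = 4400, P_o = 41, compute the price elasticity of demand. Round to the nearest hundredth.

-2.06

First evaluate Q_d: 50 − 4.99(33.4) + 0.057(4400) − 1.3(41) = 50 − 166.666 + 250.8 − 53.3 = 80.834.
∂Q_d/∂P_x = −4.99, so E_p = (−4.99)·(33.4/80.834) ≈ -2.06.
|E_p| > 1: demand is elastic.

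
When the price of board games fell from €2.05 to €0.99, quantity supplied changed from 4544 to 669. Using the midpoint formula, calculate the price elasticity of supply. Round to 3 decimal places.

%Δq = (669 − 4544)/[(4544 + 669)/2] = -3875/2606.5 ≈ -1.4867.
%ΔP = (0.99 − 2.05)/[(2.05 + 0.99)/2] = -1.06/1.52 ≈ -0.6974.
Arc elasticity E = %Δq/%ΔP ≈ -1.4867/-0.6974 ≈ 2.132.
|E| > 1: supply is elastic over this range.

2.132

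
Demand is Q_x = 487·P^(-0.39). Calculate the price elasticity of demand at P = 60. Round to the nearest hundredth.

For a Cobb–Douglas (constant-elasticity) form Q_x = A·P^α·…, the elasticity with respect to P equals the exponent α at every point.
Here the exponent on P is -0.39, so the price elasticity of demand is -0.39.

-0.39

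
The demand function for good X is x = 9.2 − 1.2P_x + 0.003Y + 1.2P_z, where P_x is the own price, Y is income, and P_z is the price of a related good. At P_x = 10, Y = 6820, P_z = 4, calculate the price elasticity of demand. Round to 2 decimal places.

-0.53

First evaluate x: 9.2 − 1.2(10) + 0.003(6820) + 1.2(4) = 9.2 − 12 + 20.46 + 4.8 = 22.46.
∂x/∂P_x = −1.2, so E_p = (−1.2)·(10/22.46) ≈ -0.53.
|E_p| < 1: demand is inelastic.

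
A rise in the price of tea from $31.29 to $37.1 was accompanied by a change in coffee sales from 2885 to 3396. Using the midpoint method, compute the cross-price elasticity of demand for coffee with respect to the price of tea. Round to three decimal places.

%ΔQ_x = (3396 − 2885)/[(2885+3396)/2] = 511/3140.5 ≈ 0.1627.
%ΔP_y = (37.1 − 31.29)/[(31.29+37.1)/2] ≈ 0.1699.
E_xy = 0.1627/0.1699 ≈ 0.958.
E_xy > 0, so coffee and tea are substitutes.

0.958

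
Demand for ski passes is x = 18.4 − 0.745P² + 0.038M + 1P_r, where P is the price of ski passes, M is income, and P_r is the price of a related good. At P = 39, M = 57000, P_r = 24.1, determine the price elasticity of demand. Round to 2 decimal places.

First evaluate x: 18.4 − 0.745(39)² + 0.038(57000) + 1(24.1) = 18.4 − 1133.145 + 2166 + 24.1 = 1075.355.
∂x/∂P = −2·0.745·P = -58.11, so E_p = -58.11·(39/1075.355) ≈ -2.11.
|E_p| > 1: demand is elastic.

-2.11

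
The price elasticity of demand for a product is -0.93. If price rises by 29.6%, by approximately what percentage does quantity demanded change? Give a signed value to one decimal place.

-27.5

%ΔQ ≈ E × %ΔP = (-0.93) × (29.6%) ≈ -27.5%.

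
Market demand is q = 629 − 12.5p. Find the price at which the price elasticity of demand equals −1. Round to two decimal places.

25.16

For linear demand q = a − bp, E = −bp/(a − bp). |E| = 1 ⇒ bp = a − bp ⇒ p = a/(2b).
p = 629/(2·12.5) = 25.16.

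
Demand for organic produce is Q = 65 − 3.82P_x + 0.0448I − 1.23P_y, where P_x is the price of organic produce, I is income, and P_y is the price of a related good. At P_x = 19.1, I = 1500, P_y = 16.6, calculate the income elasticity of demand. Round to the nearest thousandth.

Substituting, Q = 65 − 3.82(19.1) + 0.0448(1500) − 1.23(16.6) = 65 − 72.962 + 67.2 − 20.418 = 38.82.
∂Q/∂I = +0.0448, so E_I = 0.0448·(1500/38.82) ≈ 1.731.
E_I > 1: normal good (luxury).

1.731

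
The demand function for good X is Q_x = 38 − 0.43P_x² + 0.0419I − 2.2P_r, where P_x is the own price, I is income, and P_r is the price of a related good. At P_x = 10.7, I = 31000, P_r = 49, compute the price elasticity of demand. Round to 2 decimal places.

-0.08

Substituting, Q_x = 38 − 0.43(10.7)² + 0.0419(31000) − 2.2(49) = 38 − 49.2307 + 1298.9 − 107.8 = 1179.8693.
∂Q_x/∂P_x = −2·0.43·P_x = -9.202, so E_p = -9.202·(10.7/1179.8693) ≈ -0.08.
|E_p| < 1: demand is inelastic.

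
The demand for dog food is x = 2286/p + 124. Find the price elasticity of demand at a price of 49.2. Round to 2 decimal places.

-0.27

At p = 49.2, x = 170.4634.
dx/dp = −2286/p² = −0.9444.
Point elasticity E = (dx/dp)·(p/x) = -0.9444 × 49.2/170.4634 ≈ -0.27.
|E| < 1, so demand is inelastic at this price.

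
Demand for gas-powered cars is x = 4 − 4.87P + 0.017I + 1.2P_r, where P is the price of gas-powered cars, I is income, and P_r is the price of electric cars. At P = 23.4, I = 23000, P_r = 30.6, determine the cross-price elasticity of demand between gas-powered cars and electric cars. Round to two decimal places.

First evaluate x: 4 − 4.87(23.4) + 0.017(23000) + 1.2(30.6) = 4 − 113.958 + 391 + 36.72 = 317.762.
∂x/∂P_r = +1.2, so E_xy = 1.2·(30.6/317.762) ≈ 0.12.
E_xy > 0: the goods are substitutes.

0.12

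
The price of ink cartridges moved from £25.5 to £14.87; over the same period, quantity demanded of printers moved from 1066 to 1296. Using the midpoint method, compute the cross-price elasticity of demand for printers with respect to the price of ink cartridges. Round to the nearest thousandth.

-0.370

%ΔQ_x = (1296 − 1066)/[(1066+1296)/2] = 230/1181 ≈ 0.1948.
%ΔP_y = (14.87 − 25.5)/[(25.5+14.87)/2] ≈ -0.5266.
E_xy = 0.1948/-0.5266 ≈ -0.370.
E_xy < 0, so printers and ink cartridges are complements.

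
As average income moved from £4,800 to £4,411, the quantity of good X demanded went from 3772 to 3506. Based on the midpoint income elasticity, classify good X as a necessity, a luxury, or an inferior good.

necessity

%ΔQ = (3506 − 3772)/[(3772+3506)/2] = -266/3639 ≈ -0.0731.
%ΔM = (4,411 − 4,800)/[(4,800+4,411)/2] = -389/4605.5 ≈ -0.0845.
E_I = %ΔQ/%ΔM ≈ 0.865.
E_I ∈ (0,1): normal good (necessity).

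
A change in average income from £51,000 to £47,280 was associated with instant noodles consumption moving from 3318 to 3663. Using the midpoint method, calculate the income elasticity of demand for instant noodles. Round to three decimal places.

-1.306

%ΔQ = (3663 − 3318)/[(3318+3663)/2] = 345/3490.5 ≈ 0.0988.
%ΔI = (47,280 − 51,000)/[(51,000+47,280)/2] = -3720/49140 ≈ -0.0757.
E_I = %ΔQ/%ΔI ≈ -1.306.
E_I < 0: inferior good.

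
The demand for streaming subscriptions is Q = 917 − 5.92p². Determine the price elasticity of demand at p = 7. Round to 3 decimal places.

-0.925

At p = 7, Q = 626.92.
dQ/dp = −2·5.92·p = −82.88.
Point elasticity E = (dQ/dp)·(p/Q) = -82.88 × 7/626.92 ≈ -0.925.
|E| < 1, so demand is inelastic at this price.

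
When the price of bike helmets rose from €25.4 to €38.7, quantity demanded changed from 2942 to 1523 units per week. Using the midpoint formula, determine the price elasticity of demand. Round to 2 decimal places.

%ΔQ = (1523 − 2942)/[(2942 + 1523)/2] = -1419/2232.5 ≈ -0.6356.
%Δp = (38.7 − 25.4)/[(25.4 + 38.7)/2] = 13.3/32.05 ≈ 0.4150.
Arc elasticity E = %ΔQ/%Δp ≈ -0.6356/0.4150 ≈ -1.53.
|E| > 1: demand is elastic over this range.

-1.53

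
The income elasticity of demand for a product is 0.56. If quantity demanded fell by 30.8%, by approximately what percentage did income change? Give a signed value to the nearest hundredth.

%ΔQ ≈ E × %ΔI ⇒ %ΔI = %ΔQ / E = (-30.8%)/(0.56) = -55.00%.

-55.00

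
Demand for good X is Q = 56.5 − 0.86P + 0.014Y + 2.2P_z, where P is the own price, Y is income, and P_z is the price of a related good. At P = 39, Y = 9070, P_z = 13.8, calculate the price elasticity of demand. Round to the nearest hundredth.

-0.19

First evaluate Q: 56.5 − 0.86(39) + 0.014(9070) + 2.2(13.8) = 56.5 − 33.54 + 126.98 + 30.36 = 180.3.
∂Q/∂P = −0.86, so E_p = (−0.86)·(39/180.3) ≈ -0.19.
|E_p| < 1: demand is inelastic.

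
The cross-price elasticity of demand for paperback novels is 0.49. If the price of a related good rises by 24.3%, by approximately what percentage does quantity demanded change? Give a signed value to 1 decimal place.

11.9

%ΔQ ≈ E × %ΔP_y = (0.49) × (24.3%) ≈ 11.9%.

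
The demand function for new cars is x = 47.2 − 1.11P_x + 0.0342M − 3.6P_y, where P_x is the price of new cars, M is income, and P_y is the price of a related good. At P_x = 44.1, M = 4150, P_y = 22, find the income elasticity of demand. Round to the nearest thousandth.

2.328

At the given point, x = 47.2 − 1.11(44.1) + 0.0342(4150) − 3.6(22) = 47.2 − 48.951 + 141.93 − 79.2 = 60.979.
∂x/∂M = +0.0342, so E_I = 0.0342·(4150/60.979) ≈ 2.328.
E_I > 1: normal good (luxury).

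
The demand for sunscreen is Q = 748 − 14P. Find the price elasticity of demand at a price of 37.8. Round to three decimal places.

At P = 37.8, Q = 218.8.
dQ/dP = −14.
Point elasticity E = (dQ/dP)·(P/Q) = -14 × 37.8/218.8 ≈ -2.419.
|E| > 1, so demand is elastic at this price.

-2.419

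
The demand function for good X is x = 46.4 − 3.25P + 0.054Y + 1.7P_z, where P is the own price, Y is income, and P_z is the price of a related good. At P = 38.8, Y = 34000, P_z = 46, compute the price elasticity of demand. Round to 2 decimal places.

At the given point, x = 46.4 − 3.25(38.8) + 0.054(34000) + 1.7(46) = 46.4 − 126.1 + 1836 + 78.2 = 1834.5.
∂x/∂P = −3.25, so E_p = (−3.25)·(38.8/1834.5) ≈ -0.07.
|E_p| < 1: demand is inelastic.

-0.07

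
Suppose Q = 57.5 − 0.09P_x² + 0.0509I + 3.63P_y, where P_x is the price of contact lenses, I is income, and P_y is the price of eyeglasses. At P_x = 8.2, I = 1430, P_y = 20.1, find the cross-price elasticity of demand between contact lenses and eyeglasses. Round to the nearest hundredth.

0.37

First evaluate Q: 57.5 − 0.09(8.2)² + 0.0509(1430) + 3.63(20.1) = 57.5 − 6.0516 + 72.787 + 72.963 = 197.1984.
∂Q/∂P_y = +3.63, so E_xy = 3.63·(20.1/197.1984) ≈ 0.37.
E_xy > 0: the goods are substitutes.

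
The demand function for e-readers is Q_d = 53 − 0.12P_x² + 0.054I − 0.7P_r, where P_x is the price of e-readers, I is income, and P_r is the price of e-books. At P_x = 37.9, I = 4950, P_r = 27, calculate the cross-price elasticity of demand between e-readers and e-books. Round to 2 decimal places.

-0.15

First evaluate Q_d: 53 − 0.12(37.9)² + 0.054(4950) − 0.7(27) = 53 − 172.3692 + 267.3 − 18.9 = 129.0308.
∂Q_d/∂P_r = −0.7, so E_xy = -0.7·(27/129.0308) ≈ -0.15.
E_xy < 0: the goods are complements.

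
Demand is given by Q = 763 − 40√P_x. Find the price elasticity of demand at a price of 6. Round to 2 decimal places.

At P_x = 6, Q = 665.0204.
dQ/dP_x = −40/(2√P_x) = −40/(2·2.4495).
Point elasticity E = (dQ/dP_x)·(P_x/Q) = -8.165 × 6/665.0204 ≈ -0.07.
|E| < 1, so demand is inelastic at this price.

-0.07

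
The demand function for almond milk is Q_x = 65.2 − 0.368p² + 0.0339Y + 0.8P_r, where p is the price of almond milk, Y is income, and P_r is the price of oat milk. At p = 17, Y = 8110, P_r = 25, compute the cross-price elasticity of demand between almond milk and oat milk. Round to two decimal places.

Q_x = 65.2 − 0.368(17)² + 0.0339(8110) + 0.8(25) = 65.2 − 106.352 + 274.929 + 20 = 253.777.
∂Q_x/∂P_r = +0.8, so E_xy = 0.8·(25/253.777) ≈ 0.08.
E_xy > 0: the goods are substitutes.

0.08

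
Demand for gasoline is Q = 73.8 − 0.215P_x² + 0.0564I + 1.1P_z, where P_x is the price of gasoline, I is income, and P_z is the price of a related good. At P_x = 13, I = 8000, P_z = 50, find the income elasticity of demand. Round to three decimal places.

0.830

Evaluating quantity at (P_x, I, P_z) gives Q = 73.8 − 0.215(13)² + 0.0564(8000) + 1.1(50) = 73.8 − 36.335 + 451.2 + 55 = 543.665.
∂Q/∂I = +0.0564, so E_I = 0.0564·(8000/543.665) ≈ 0.830.
E_I ∈ (0,1): normal good (necessity).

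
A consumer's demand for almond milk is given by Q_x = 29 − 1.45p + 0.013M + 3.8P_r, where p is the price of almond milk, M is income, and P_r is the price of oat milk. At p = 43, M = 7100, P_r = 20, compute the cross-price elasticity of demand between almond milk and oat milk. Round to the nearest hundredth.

At the given point, Q_x = 29 − 1.45(43) + 0.013(7100) + 3.8(20) = 29 − 62.35 + 92.3 + 76 = 134.95.
∂Q_x/∂P_r = +3.8, so E_xy = 3.8·(20/134.95) ≈ 0.56.
E_xy > 0: the goods are substitutes.

0.56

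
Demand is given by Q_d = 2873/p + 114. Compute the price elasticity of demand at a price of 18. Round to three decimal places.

At p = 18, Q_d = 273.6111.
dQ_d/dp = −2873/p² = −8.8673.
Point elasticity E = (dQ_d/dp)·(p/Q_d) = -8.8673 × 18/273.6111 ≈ -0.583.
|E| < 1, so demand is inelastic at this price.

-0.583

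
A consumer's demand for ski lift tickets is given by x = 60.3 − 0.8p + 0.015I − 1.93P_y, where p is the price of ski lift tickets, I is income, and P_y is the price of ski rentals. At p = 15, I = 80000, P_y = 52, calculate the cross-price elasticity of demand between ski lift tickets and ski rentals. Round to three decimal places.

Substituting, x = 60.3 − 0.8(15) + 0.015(80000) − 1.93(52) = 60.3 − 12 + 1200 − 100.36 = 1147.94.
∂x/∂P_y = −1.93, so E_xy = -1.93·(52/1147.94) ≈ -0.087.
E_xy < 0: the goods are complements.

-0.087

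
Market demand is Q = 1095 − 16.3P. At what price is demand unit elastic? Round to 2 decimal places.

33.59

For linear demand Q = a − bP, E = −bP/(a − bP). |E| = 1 ⇒ bP = a − bP ⇒ P = a/(2b).
P = 1095/(2·16.3) ≈ 33.59.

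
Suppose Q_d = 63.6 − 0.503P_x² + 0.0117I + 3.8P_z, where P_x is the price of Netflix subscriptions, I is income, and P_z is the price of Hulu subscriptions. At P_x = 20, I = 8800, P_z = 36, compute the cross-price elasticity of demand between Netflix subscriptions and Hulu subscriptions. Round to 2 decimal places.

1.34

First evaluate Q_d: 63.6 − 0.503(20)² + 0.0117(8800) + 3.8(36) = 63.6 − 201.2 + 102.96 + 136.8 = 102.16.
∂Q_d/∂P_z = +3.8, so E_xy = 3.8·(36/102.16) ≈ 1.34.
E_xy > 0: the goods are substitutes.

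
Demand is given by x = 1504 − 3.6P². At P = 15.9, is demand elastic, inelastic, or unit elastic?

elastic

At P = 15.9, x = 593.884.
dx/dP = −2·3.6·P = −114.48.
Point elasticity E = (dx/dP)·(P/x) = -114.48 × 15.9/593.884 ≈ -3.065.
|E| ≈ 3.065 > 1, so demand is elastic.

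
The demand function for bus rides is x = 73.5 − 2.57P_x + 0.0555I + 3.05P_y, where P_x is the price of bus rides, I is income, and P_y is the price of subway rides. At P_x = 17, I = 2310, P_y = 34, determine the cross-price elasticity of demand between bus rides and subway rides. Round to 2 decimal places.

At the given point, x = 73.5 − 2.57(17) + 0.0555(2310) + 3.05(34) = 73.5 − 43.69 + 128.205 + 103.7 = 261.715.
∂x/∂P_y = +3.05, so E_xy = 3.05·(34/261.715) ≈ 0.40.
E_xy > 0: the goods are substitutes.

0.40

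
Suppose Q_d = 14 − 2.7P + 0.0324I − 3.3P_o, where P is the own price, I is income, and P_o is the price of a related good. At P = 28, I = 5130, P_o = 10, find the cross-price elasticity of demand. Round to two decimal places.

-0.46

First evaluate Q_d: 14 − 2.7(28) + 0.0324(5130) − 3.3(10) = 14 − 75.6 + 166.212 − 33 = 71.612.
∂Q_d/∂P_o = −3.3, so E_xy = -3.3·(10/71.612) ≈ -0.46.
E_xy < 0: the goods are complements.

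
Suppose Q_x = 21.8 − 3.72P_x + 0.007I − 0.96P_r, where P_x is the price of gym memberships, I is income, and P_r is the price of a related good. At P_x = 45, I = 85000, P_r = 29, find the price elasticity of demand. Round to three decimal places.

-0.397

At the given point, Q_x = 21.8 − 3.72(45) + 0.007(85000) − 0.96(29) = 21.8 − 167.4 + 595 − 27.84 = 421.56.
∂Q_x/∂P_x = −3.72, so E_p = (−3.72)·(45/421.56) ≈ -0.397.
|E_p| < 1: demand is inelastic.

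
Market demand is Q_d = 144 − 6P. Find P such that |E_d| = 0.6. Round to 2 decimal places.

Set −bP/(a − bP) = −0.6 ⇒ bP = 0.6(a − bP) ⇒ bP(1+0.6) = 0.6·a.
P = 0.6·144/(6·1.6) = 9.00.

9.00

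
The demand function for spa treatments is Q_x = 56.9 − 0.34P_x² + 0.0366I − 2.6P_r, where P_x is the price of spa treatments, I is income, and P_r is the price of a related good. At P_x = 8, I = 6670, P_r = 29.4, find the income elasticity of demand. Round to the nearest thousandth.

At the given point, Q_x = 56.9 − 0.34(8)² + 0.0366(6670) − 2.6(29.4) = 56.9 − 21.76 + 244.122 − 76.44 = 202.822.
∂Q_x/∂I = +0.0366, so E_I = 0.0366·(6670/202.822) ≈ 1.204.
E_I > 1: normal good (luxury).

1.204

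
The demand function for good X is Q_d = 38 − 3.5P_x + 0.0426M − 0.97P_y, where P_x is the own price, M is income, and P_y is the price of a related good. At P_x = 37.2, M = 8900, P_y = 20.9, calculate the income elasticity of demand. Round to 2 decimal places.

1.42

At the given point, Q_d = 38 − 3.5(37.2) + 0.0426(8900) − 0.97(20.9) = 38 − 130.2 + 379.14 − 20.273 = 266.667.
∂Q_d/∂M = +0.0426, so E_I = 0.0426·(8900/266.667) ≈ 1.42.
E_I > 1: normal good (luxury).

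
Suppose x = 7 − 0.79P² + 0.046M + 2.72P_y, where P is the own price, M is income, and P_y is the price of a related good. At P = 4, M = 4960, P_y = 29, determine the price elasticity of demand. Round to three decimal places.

-0.084

x = 7 − 0.79(4)² + 0.046(4960) + 2.72(29) = 7 − 12.64 + 228.16 + 78.88 = 301.4.
∂x/∂P = −2·0.79·P = -6.32, so E_p = -6.32·(4/301.4) ≈ -0.084.
|E_p| < 1: demand is inelastic.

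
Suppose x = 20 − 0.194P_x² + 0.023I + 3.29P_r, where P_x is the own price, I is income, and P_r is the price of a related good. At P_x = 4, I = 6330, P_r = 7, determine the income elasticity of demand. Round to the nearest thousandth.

0.785

Evaluating quantity at (P_x, I, P_r) gives x = 20 − 0.194(4)² + 0.023(6330) + 3.29(7) = 20 − 3.104 + 145.59 + 23.03 = 185.516.
∂x/∂I = +0.023, so E_I = 0.023·(6330/185.516) ≈ 0.785.
E_I ∈ (0,1): normal good (necessity).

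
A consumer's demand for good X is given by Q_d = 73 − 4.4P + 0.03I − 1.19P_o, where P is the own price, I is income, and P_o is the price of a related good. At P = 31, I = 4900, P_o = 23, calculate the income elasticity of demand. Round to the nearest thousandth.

At the given point, Q_d = 73 − 4.4(31) + 0.03(4900) − 1.19(23) = 73 − 136.4 + 147 − 27.37 = 56.23.
∂Q_d/∂I = +0.03, so E_I = 0.03·(4900/56.23) ≈ 2.614.
E_I > 1: normal good (luxury).

2.614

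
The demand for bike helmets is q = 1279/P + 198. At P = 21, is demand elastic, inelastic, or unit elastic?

inelastic

At P = 21, q = 258.9048.
dq/dP = −1279/P² = −2.9002.
Point elasticity E = (dq/dP)·(P/q) = -2.9002 × 21/258.9048 ≈ -0.235.
|E| ≈ 0.235 < 1, so demand is inelastic.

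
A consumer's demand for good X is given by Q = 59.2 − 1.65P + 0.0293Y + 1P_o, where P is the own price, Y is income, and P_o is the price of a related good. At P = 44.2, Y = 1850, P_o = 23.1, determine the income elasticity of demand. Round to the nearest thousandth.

Q = 59.2 − 1.65(44.2) + 0.0293(1850) + 1(23.1) = 59.2 − 72.93 + 54.205 + 23.1 = 63.575.
∂Q/∂Y = +0.0293, so E_I = 0.0293·(1850/63.575) ≈ 0.853.
E_I ∈ (0,1): normal good (necessity).

0.853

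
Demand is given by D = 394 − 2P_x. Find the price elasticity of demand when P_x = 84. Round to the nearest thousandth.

At P_x = 84, D = 226.
dD/dP_x = −2.
Point elasticity E = (dD/dP_x)·(P_x/D) = -2 × 84/226 ≈ -0.743.
|E| < 1, so demand is inelastic at this price.

-0.743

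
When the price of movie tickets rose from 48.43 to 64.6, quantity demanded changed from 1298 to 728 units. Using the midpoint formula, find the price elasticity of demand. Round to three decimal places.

%Δq = (728 − 1298)/[(1298 + 728)/2] = -570/1013 ≈ -0.5627.
%ΔP = (64.6 − 48.43)/[(48.43 + 64.6)/2] = 16.17/56.515 ≈ 0.2861.
Arc elasticity E = %Δq/%ΔP ≈ -0.5627/0.2861 ≈ -1.967.
|E| > 1: demand is elastic over this range.

-1.967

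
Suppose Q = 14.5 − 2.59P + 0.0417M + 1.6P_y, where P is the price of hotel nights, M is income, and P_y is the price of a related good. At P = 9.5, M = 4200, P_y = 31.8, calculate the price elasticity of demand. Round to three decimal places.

-0.114

Evaluating quantity at (P, M, P_y) gives Q = 14.5 − 2.59(9.5) + 0.0417(4200) + 1.6(31.8) = 14.5 − 24.605 + 175.14 + 50.88 = 215.915.
∂Q/∂P = −2.59, so E_p = (−2.59)·(9.5/215.915) ≈ -0.114.
|E_p| < 1: demand is inelastic.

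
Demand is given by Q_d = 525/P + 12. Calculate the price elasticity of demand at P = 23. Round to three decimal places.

-0.655

At P = 23, Q_d = 34.8261.
dQ_d/dP = −525/P² = −0.9924.
Point elasticity E = (dQ_d/dP)·(P/Q_d) = -0.9924 × 23/34.8261 ≈ -0.655.
|E| < 1, so demand is inelastic at this price.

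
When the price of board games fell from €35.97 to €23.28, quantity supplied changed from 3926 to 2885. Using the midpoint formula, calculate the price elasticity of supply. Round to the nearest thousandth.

%Δq = (2885 − 3926)/[(3926 + 2885)/2] = -1041/3405.5 ≈ -0.3057.
%ΔP = (23.28 − 35.97)/[(35.97 + 23.28)/2] = -12.69/29.625 ≈ -0.4284.
Arc elasticity E = %Δq/%ΔP ≈ -0.3057/-0.4284 ≈ 0.714.
|E| < 1: supply is inelastic over this range.

0.714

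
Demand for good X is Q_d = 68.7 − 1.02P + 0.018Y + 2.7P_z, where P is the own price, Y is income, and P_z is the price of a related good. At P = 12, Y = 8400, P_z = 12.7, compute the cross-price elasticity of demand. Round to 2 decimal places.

Q_d = 68.7 − 1.02(12) + 0.018(8400) + 2.7(12.7) = 68.7 − 12.24 + 151.2 + 34.29 = 241.95.
∂Q_d/∂P_z = +2.7, so E_xy = 2.7·(12.7/241.95) ≈ 0.14.
E_xy > 0: the goods are substitutes.

0.14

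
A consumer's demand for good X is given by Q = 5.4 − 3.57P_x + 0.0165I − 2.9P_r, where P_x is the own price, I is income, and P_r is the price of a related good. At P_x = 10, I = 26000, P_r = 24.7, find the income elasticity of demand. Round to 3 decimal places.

First evaluate Q: 5.4 − 3.57(10) + 0.0165(26000) − 2.9(24.7) = 5.4 − 35.7 + 429 − 71.63 = 327.07.
∂Q/∂I = +0.0165, so E_I = 0.0165·(26000/327.07) ≈ 1.312.
E_I > 1: normal good (luxury).

1.312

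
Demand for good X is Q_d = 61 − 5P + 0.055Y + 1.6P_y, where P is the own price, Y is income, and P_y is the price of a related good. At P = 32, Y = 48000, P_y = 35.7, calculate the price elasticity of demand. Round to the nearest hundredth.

First evaluate Q_d: 61 − 5(32) + 0.055(48000) + 1.6(35.7) = 61 − 160 + 2640 + 57.12 = 2598.12.
∂Q_d/∂P = −5, so E_p = (−5)·(32/2598.12) ≈ -0.06.
|E_p| < 1: demand is inelastic.

-0.06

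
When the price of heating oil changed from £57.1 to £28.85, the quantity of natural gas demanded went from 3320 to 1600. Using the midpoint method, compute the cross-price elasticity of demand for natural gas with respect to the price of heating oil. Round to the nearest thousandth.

%ΔQ_x = (1600 − 3320)/[(3320+1600)/2] = -1720/2460 ≈ -0.6992.
%ΔP_y = (28.85 − 57.1)/[(57.1+28.85)/2] ≈ -0.6574.
E_xy = -0.6992/-0.6574 ≈ 1.064.
E_xy > 0, so natural gas and heating oil are substitutes.

1.064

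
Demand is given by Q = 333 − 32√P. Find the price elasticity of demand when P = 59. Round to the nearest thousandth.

At P = 59, Q = 87.2033.
dQ/dP = −32/(2√P) = −32/(2·7.6811).
Point elasticity E = (dQ/dP)·(P/Q) = -2.083 × 59/87.2033 ≈ -1.409.
|E| > 1, so demand is elastic at this price.

-1.409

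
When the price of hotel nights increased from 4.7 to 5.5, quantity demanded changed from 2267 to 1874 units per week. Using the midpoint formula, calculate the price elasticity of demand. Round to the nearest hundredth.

-1.21

%Δq = (1874 − 2267)/[(2267 + 1874)/2] = -393/2070.5 ≈ -0.1898.
%ΔP = (5.5 − 4.7)/[(4.7 + 5.5)/2] = 0.8/5.1 ≈ 0.1569.
Arc elasticity E = %Δq/%ΔP ≈ -0.1898/0.1569 ≈ -1.21.
|E| > 1: demand is elastic over this range.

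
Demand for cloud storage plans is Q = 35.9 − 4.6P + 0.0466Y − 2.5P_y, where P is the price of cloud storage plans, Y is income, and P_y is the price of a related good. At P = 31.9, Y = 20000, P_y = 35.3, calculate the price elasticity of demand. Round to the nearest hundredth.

Substituting, Q = 35.9 − 4.6(31.9) + 0.0466(20000) − 2.5(35.3) = 35.9 − 146.74 + 932 − 88.25 = 732.91.
∂Q/∂P = −4.6, so E_p = (−4.6)·(31.9/732.91) ≈ -0.20.
|E_p| < 1: demand is inelastic.

-0.20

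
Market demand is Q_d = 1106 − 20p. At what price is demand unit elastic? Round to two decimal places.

27.65

For linear demand Q_d = a − bp, E = −bp/(a − bp). |E| = 1 ⇒ bp = a − bp ⇒ p = a/(2b).
p = 1106/(2·20) = 27.65.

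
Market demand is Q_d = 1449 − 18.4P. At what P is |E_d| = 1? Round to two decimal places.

39.38

For linear demand Q_d = a − bP, E = −bP/(a − bP). |E| = 1 ⇒ bP = a − bP ⇒ P = a/(2b).
P = 1449/(2·18.4) ≈ 39.38.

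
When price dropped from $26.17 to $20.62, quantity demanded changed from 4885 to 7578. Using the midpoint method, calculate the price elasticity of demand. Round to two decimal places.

-1.82

%ΔQ = (7578 − 4885)/[(4885 + 7578)/2] = 2693/6231.5 ≈ 0.4322.
%Δp = (20.62 − 26.17)/[(26.17 + 20.62)/2] = -5.55/23.395 ≈ -0.2372.
Arc elasticity E = %ΔQ/%Δp ≈ 0.4322/-0.2372 ≈ -1.82.
|E| > 1: demand is elastic over this range.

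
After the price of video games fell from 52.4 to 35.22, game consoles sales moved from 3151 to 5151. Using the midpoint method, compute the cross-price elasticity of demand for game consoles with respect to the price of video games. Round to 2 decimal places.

%ΔQ_x = (5151 − 3151)/[(3151+5151)/2] = 2000/4151 ≈ 0.4818.
%ΔP_y = (35.22 − 52.4)/[(52.4+35.22)/2] ≈ -0.3921.
E_xy = 0.4818/-0.3921 ≈ -1.23.
E_xy < 0, so game consoles and video games are complements.

-1.23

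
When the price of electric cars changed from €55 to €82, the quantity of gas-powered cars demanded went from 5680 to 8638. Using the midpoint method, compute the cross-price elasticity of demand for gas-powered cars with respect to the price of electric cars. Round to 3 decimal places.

1.048

%ΔQ_x = (8638 − 5680)/[(5680+8638)/2] = 2958/7159 ≈ 0.4132.
%ΔP_y = (82 − 55)/[(55+82)/2] ≈ 0.3942.
E_xy = 0.4132/0.3942 ≈ 1.048.
E_xy > 0, so gas-powered cars and electric cars are substitutes.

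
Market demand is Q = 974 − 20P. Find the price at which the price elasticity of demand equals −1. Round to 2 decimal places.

For linear demand Q = a − bP, E = −bP/(a − bP). |E| = 1 ⇒ bP = a − bP ⇒ P = a/(2b).
P = 974/(2·20) = 24.35.

24.35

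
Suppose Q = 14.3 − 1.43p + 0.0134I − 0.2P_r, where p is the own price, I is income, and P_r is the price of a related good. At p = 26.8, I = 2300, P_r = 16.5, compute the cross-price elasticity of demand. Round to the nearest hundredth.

Q = 14.3 − 1.43(26.8) + 0.0134(2300) − 0.2(16.5) = 14.3 − 38.324 + 30.82 − 3.3 = 3.496.
∂Q/∂P_r = −0.2, so E_xy = -0.2·(16.5/3.496) ≈ -0.94.
E_xy < 0: the goods are complements.

-0.94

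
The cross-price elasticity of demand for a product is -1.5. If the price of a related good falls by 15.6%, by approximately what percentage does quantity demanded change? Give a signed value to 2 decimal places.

%ΔQ ≈ E × %ΔP_y = (-1.5) × (-15.6%) = 23.40%.

23.40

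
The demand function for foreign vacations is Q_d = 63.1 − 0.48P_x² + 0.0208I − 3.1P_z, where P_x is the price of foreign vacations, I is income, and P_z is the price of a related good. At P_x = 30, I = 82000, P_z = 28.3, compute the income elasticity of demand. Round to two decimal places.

First evaluate Q_d: 63.1 − 0.48(30)² + 0.0208(82000) − 3.1(28.3) = 63.1 − 432 + 1705.6 − 87.73 = 1248.97.
∂Q_d/∂I = +0.0208, so E_I = 0.0208·(82000/1248.97) ≈ 1.37.
E_I > 1: normal good (luxury).

1.37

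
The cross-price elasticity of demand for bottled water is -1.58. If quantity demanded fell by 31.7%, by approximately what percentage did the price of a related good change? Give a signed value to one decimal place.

%ΔQ ≈ E × %ΔP_y ⇒ %ΔP_y = %ΔQ / E = (-31.7%)/(-1.58) ≈ 20.1%.

20.1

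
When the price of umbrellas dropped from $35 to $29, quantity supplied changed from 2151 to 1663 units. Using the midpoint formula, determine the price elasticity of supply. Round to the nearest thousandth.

1.365

%ΔQ = (1663 − 2151)/[(2151 + 1663)/2] = -488/1907 ≈ -0.2559.
%Δp = (29 − 35)/[(35 + 29)/2] = -6/32 ≈ -0.1875.
Arc elasticity E = %ΔQ/%Δp ≈ -0.2559/-0.1875 ≈ 1.365.
|E| > 1: supply is elastic over this range.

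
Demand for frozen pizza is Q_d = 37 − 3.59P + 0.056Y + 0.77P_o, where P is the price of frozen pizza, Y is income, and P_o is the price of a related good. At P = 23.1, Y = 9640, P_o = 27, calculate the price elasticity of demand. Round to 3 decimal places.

-0.161

First evaluate Q_d: 37 − 3.59(23.1) + 0.056(9640) + 0.77(27) = 37 − 82.929 + 539.84 + 20.79 = 514.701.
∂Q_d/∂P = −3.59, so E_p = (−3.59)·(23.1/514.701) ≈ -0.161.
|E_p| < 1: demand is inelastic.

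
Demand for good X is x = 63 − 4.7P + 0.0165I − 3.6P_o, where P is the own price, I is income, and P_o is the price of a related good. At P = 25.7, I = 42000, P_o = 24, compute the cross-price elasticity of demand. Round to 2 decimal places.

-0.16

At the given point, x = 63 − 4.7(25.7) + 0.0165(42000) − 3.6(24) = 63 − 120.79 + 693 − 86.4 = 548.81.
∂x/∂P_o = −3.6, so E_xy = -3.6·(24/548.81) ≈ -0.16.
E_xy < 0: the goods are complements.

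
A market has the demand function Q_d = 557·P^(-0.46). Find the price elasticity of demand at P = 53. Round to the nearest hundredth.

For a Cobb–Douglas (constant-elasticity) form Q_d = A·P^α·…, the elasticity with respect to P equals the exponent α at every point.
Here the exponent on P is -0.46, so the price elasticity of demand is -0.46.

-0.46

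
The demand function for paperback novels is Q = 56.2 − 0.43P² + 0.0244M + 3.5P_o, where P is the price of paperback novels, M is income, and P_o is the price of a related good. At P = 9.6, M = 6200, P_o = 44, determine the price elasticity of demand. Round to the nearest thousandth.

Substituting, Q = 56.2 − 0.43(9.6)² + 0.0244(6200) + 3.5(44) = 56.2 − 39.6288 + 151.28 + 154 = 321.8512.
∂Q/∂P = −2·0.43·P = -8.256, so E_p = -8.256·(9.6/321.8512) ≈ -0.246.
|E_p| < 1: demand is inelastic.

-0.246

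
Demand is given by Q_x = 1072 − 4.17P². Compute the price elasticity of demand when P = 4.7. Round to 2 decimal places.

At P = 4.7, Q_x = 979.8847.
dQ_x/dP = −2·4.17·P = −39.198.
Point elasticity E = (dQ_x/dP)·(P/Q_x) = -39.198 × 4.7/979.8847 ≈ -0.19.
|E| < 1, so demand is inelastic at this price.

-0.19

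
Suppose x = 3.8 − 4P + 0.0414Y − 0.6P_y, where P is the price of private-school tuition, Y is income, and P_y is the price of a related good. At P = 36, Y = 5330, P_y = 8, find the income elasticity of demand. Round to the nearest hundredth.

Substituting, x = 3.8 − 4(36) + 0.0414(5330) − 0.6(8) = 3.8 − 144 + 220.662 − 4.8 = 75.662.
∂x/∂Y = +0.0414, so E_I = 0.0414·(5330/75.662) ≈ 2.92.
E_I > 1: normal good (luxury).

2.92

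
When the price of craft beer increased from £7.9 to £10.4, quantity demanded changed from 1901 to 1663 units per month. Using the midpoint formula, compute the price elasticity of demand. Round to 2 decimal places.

-0.49

%ΔQ = (1663 − 1901)/[(1901 + 1663)/2] = -238/1782 ≈ -0.1336.
%Δp = (10.4 − 7.9)/[(7.9 + 10.4)/2] = 2.5/9.15 ≈ 0.2732.
Arc elasticity E = %ΔQ/%Δp ≈ -0.1336/0.2732 ≈ -0.49.
|E| < 1: demand is inelastic over this range.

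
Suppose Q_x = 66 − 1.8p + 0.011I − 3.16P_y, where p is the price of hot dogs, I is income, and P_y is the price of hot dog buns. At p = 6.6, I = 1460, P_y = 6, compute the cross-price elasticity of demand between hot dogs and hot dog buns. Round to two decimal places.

Q_x = 66 − 1.8(6.6) + 0.011(1460) − 3.16(6) = 66 − 11.88 + 16.06 − 18.96 = 51.22.
∂Q_x/∂P_y = −3.16, so E_xy = -3.16·(6/51.22) ≈ -0.37.
E_xy < 0: the goods are complements.

-0.37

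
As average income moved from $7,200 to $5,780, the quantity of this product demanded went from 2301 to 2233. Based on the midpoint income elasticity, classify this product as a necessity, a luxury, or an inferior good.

%ΔQ = (2233 − 2301)/[(2301+2233)/2] = -68/2267 ≈ -0.0300.
%ΔY = (5,780 − 7,200)/[(7,200+5,780)/2] = -1420/6490 ≈ -0.2188.
E_I = %ΔQ/%ΔY ≈ 0.137.
E_I ∈ (0,1): normal good (necessity).

necessity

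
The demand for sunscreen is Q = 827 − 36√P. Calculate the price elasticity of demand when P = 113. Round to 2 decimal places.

At P = 113, Q = 444.3148.
dQ/dP = −36/(2√P) = −36/(2·10.6301).
Point elasticity E = (dQ/dP)·(P/Q) = -1.6933 × 113/444.3148 ≈ -0.43.
|E| < 1, so demand is inelastic at this price.

-0.43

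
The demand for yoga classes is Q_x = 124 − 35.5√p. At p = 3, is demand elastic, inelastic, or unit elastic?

At p = 3, Q_x = 62.5122.
dQ_x/dp = −35.5/(2√p) = −35.5/(2·1.7321).
Point elasticity E = (dQ_x/dp)·(p/Q_x) = -10.248 × 3/62.5122 ≈ -0.492.
|E| ≈ 0.492 < 1, so demand is inelastic.

inelastic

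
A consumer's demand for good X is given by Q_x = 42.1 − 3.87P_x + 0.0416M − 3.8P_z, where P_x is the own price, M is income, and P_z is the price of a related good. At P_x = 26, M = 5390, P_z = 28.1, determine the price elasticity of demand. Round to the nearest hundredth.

At the given point, Q_x = 42.1 − 3.87(26) + 0.0416(5390) − 3.8(28.1) = 42.1 − 100.62 + 224.224 − 106.78 = 58.924.
∂Q_x/∂P_x = −3.87, so E_p = (−3.87)·(26/58.924) ≈ -1.71.
|E_p| > 1: demand is elastic.

-1.71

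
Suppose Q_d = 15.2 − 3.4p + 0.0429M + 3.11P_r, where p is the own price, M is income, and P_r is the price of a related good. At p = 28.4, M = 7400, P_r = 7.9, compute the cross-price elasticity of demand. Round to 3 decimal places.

0.094

Substituting, Q_d = 15.2 − 3.4(28.4) + 0.0429(7400) + 3.11(7.9) = 15.2 − 96.56 + 317.46 + 24.569 = 260.669.
∂Q_d/∂P_r = +3.11, so E_xy = 3.11·(7.9/260.669) ≈ 0.094.
E_xy > 0: the goods are substitutes.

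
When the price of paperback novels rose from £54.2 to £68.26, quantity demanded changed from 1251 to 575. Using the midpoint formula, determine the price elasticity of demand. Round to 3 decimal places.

%Δq = (575 − 1251)/[(1251 + 575)/2] = -676/913 ≈ -0.7404.
%ΔP = (68.26 − 54.2)/[(54.2 + 68.26)/2] = 14.06/61.23 ≈ 0.2296.
Arc elasticity E = %Δq/%ΔP ≈ -0.7404/0.2296 ≈ -3.224.
|E| > 1: demand is elastic over this range.

-3.224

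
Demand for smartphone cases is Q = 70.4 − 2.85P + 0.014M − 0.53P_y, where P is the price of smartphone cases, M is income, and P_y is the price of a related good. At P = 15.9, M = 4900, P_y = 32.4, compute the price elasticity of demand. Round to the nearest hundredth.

Evaluating quantity at (P, M, P_y) gives Q = 70.4 − 2.85(15.9) + 0.014(4900) − 0.53(32.4) = 70.4 − 45.315 + 68.6 − 17.172 = 76.513.
∂Q/∂P = −2.85, so E_p = (−2.85)·(15.9/76.513) ≈ -0.59.
|E_p| < 1: demand is inelastic.

-0.59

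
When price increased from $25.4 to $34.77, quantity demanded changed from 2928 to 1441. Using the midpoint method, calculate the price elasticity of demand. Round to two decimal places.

-2.19

%Δq = (1441 − 2928)/[(2928 + 1441)/2] = -1487/2184.5 ≈ -0.6807.
%ΔP = (34.77 − 25.4)/[(25.4 + 34.77)/2] = 9.37/30.085 ≈ 0.3115.
Arc elasticity E = %Δq/%ΔP ≈ -0.6807/0.3115 ≈ -2.19.
|E| > 1: demand is elastic over this range.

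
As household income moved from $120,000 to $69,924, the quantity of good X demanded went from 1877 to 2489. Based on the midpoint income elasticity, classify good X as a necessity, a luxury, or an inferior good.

%ΔQ = (2489 − 1877)/[(1877+2489)/2] = 612/2183 ≈ 0.2803.
%ΔM = (69,924 − 120,000)/[(120,000+69,924)/2] = -50076/94962 ≈ -0.5273.
E_I = %ΔQ/%ΔM ≈ -0.532.
E_I < 0: inferior good.

inferior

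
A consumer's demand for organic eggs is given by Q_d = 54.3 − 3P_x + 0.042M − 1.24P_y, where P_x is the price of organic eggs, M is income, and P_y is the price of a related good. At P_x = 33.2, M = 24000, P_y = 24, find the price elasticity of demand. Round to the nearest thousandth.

First evaluate Q_d: 54.3 − 3(33.2) + 0.042(24000) − 1.24(24) = 54.3 − 99.6 + 1008 − 29.76 = 932.94.
∂Q_d/∂P_x = −3, so E_p = (−3)·(33.2/932.94) ≈ -0.107.
|E_p| < 1: demand is inelastic.

-0.107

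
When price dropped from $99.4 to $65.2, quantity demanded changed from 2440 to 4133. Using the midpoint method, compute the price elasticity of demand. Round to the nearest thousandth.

%ΔQ = (4133 − 2440)/[(2440 + 4133)/2] = 1693/3286.5 ≈ 0.5151.
%Δp = (65.2 − 99.4)/[(99.4 + 65.2)/2] = -34.2/82.3 ≈ -0.4156.
Arc elasticity E = %ΔQ/%Δp ≈ 0.5151/-0.4156 ≈ -1.240.
|E| > 1: demand is elastic over this range.

-1.240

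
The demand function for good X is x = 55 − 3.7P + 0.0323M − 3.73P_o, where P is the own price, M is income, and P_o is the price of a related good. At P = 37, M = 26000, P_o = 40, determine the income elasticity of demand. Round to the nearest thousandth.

Evaluating quantity at (P, M, P_o) gives x = 55 − 3.7(37) + 0.0323(26000) − 3.73(40) = 55 − 136.9 + 839.8 − 149.2 = 608.7.
∂x/∂M = +0.0323, so E_I = 0.0323·(26000/608.7) ≈ 1.380.
E_I > 1: normal good (luxury).

1.380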